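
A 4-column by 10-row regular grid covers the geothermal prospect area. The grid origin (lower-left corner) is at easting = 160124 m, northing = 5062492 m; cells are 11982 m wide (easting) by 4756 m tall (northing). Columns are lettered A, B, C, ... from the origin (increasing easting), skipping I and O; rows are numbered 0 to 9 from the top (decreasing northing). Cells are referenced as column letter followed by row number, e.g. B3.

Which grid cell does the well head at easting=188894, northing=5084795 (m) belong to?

Column index: ⌊(188894 − 160124) / 11982⌋ = ⌊2.401⌋ = 2 → column C
Row offset from origin: ⌊(5084795 − 5062492) / 4756⌋ = ⌊4.689⌋ = 4 → row 5 (counted from top)

C5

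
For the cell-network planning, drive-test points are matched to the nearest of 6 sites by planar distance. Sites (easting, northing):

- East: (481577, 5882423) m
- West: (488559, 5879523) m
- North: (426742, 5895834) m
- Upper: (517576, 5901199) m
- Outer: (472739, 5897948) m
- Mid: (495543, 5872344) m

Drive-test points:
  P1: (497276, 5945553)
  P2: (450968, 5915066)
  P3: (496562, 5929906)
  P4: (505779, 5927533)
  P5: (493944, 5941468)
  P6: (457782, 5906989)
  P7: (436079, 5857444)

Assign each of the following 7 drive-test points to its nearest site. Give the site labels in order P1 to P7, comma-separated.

Upper, Outer, Upper, Upper, Upper, Outer, North

P1 → Upper (d²=2379367316.00)
P2 → Outer (d²=767002365.00)
P3 → Upper (d²=1265680045.00)
P4 → Upper (d²=832648765.00)
P5 → Upper (d²=2180063785.00)
P6 → Outer (d²=305451530.00)
P7 → North (d²=1560971669.00)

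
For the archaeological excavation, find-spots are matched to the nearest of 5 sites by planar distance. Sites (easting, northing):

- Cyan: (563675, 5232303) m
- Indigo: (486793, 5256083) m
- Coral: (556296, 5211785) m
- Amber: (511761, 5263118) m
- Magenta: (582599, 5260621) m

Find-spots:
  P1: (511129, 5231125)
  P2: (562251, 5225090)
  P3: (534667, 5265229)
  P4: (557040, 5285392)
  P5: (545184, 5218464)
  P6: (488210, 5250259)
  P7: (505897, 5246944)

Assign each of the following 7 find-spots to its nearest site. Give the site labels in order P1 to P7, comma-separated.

Amber, Cyan, Amber, Magenta, Coral, Indigo, Amber

P1 → Amber (d²=1023951473.00)
P2 → Cyan (d²=54055145.00)
P3 → Amber (d²=529141157.00)
P4 → Magenta (d²=1266864922.00)
P5 → Coral (d²=168085585.00)
P6 → Indigo (d²=35926865.00)
P7 → Amber (d²=295984772.00)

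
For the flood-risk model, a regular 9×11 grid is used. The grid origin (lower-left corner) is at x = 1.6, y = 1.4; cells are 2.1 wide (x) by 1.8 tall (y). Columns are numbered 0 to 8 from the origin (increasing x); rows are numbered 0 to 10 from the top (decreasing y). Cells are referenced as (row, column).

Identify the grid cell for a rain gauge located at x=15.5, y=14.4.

(3, 6)

Column index: ⌊(15.5 − 1.6) / 2.1⌋ = ⌊6.619⌋ = 6
Row offset from origin: ⌊(14.4 − 1.4) / 1.8⌋ = ⌊7.222⌋ = 7 → row 3 (counted from top)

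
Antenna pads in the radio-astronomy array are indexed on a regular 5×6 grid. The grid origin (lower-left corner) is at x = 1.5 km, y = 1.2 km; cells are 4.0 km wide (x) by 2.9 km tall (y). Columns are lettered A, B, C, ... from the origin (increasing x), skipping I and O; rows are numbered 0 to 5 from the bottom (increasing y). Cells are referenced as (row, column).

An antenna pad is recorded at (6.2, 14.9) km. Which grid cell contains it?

Column index: ⌊(6.2 − 1.5) / 4.0⌋ = ⌊1.175⌋ = 1 → column B
Row offset from origin: ⌊(14.9 − 1.2) / 2.9⌋ = ⌊4.724⌋ = 4 → row 4

(4, B)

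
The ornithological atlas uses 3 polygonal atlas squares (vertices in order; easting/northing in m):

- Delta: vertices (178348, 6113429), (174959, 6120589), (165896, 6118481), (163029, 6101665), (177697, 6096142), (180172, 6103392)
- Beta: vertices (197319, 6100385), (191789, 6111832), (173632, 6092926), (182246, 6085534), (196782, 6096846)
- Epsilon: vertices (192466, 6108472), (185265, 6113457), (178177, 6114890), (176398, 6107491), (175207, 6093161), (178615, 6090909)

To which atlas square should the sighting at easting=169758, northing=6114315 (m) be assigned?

Delta

Cast a ray rightward from (169758, 6114315). For each polygon, the edges (by vertex number in listed order) whose endpoints lie on opposite sides of northing = 6114315, where each meets that height, and whether that is right or left of the point:
Delta: 1–2 at easting≈177928.6 (right), 3–4 at easting≈165185.7 (left) → 1 crossing.
Beta: no edge straddles that height → 0 crossings.
Epsilon: 2–3 at easting≈181021.1 (right), 3–4 at easting≈178038.7 (right) → 2 crossings.
Only Delta has an odd count, so the point is inside Delta.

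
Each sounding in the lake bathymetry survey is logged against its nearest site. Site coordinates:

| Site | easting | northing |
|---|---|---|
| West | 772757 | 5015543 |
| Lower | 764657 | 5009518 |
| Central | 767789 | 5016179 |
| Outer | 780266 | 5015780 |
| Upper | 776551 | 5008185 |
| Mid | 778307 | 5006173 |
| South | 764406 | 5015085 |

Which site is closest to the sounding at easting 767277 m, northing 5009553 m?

Lower

Squared distances to each site:
West: 65910500.000; Lower: 6865625.000; Central: 44166020.000; Outer: 207489650.000; Upper: 87878500.000; Mid: 133085300.000; South: 38845665.000.
Minimum at Lower.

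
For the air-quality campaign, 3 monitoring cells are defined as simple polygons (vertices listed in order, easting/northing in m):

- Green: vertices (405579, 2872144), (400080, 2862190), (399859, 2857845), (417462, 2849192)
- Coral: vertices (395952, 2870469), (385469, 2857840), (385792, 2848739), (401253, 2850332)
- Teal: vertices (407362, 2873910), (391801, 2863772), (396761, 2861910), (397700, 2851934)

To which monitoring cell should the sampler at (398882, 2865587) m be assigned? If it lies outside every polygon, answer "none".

Cast a ray rightward from (398882, 2865587). For each polygon, the edges (by vertex number in listed order) whose endpoints lie on opposite sides of northing = 2865587, where each meets that height, and whether that is right or left of the point:
Green: 1–2 at easting≈401956.6 (right), 4–1 at easting≈408973.8 (right) → 2 crossings.
Coral: 1–2 at easting≈391899.6 (left), 4–1 at easting≈397237.2 (left) → 0 crossings.
Teal: 1–2 at easting≈394586.9 (left), 4–1 at easting≈403702.7 (right) → 1 crossing.
Only Teal has an odd count, so the point is inside Teal.

Teal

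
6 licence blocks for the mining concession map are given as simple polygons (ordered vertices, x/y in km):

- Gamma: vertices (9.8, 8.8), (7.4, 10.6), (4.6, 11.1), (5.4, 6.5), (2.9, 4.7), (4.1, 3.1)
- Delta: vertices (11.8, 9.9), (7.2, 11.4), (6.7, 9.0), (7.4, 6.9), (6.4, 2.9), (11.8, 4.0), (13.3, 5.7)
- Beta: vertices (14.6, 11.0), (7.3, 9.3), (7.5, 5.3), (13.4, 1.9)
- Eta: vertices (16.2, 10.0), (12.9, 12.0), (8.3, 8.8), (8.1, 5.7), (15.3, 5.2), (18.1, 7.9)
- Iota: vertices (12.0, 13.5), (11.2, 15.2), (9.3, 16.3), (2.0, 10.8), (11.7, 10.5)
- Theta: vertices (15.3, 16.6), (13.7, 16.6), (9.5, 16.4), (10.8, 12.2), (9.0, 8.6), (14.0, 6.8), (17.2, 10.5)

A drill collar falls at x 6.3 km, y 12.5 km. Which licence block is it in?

Iota

Cast a ray rightward from (6.3, 12.5). For each polygon, the edges (by vertex number in listed order) whose endpoints lie on opposite sides of y = 12.5, where each meets that height, and whether that is right or left of the point:
Gamma: no edge straddles that height → 0 crossings.
Delta: no edge straddles that height → 0 crossings.
Beta: no edge straddles that height → 0 crossings.
Eta: no edge straddles that height → 0 crossings.
Iota: 3–4 at x≈4.26 (left), 5–1 at x≈11.90 (right) → 1 crossing.
Theta: 3–4 at x≈10.71 (right), 7–1 at x≈16.58 (right) → 2 crossings.
Only Iota has an odd count, so the point is inside Iota.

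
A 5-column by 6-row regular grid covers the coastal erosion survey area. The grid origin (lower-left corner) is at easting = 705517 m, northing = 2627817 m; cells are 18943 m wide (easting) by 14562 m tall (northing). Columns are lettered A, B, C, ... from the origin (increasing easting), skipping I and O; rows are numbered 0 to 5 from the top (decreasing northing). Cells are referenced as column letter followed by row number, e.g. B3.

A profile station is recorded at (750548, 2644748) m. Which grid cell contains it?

Column index: ⌊(750548 − 705517) / 18943⌋ = ⌊2.377⌋ = 2 → column C
Row offset from origin: ⌊(2644748 − 2627817) / 14562⌋ = ⌊1.163⌋ = 1 → row 4 (counted from top)

C4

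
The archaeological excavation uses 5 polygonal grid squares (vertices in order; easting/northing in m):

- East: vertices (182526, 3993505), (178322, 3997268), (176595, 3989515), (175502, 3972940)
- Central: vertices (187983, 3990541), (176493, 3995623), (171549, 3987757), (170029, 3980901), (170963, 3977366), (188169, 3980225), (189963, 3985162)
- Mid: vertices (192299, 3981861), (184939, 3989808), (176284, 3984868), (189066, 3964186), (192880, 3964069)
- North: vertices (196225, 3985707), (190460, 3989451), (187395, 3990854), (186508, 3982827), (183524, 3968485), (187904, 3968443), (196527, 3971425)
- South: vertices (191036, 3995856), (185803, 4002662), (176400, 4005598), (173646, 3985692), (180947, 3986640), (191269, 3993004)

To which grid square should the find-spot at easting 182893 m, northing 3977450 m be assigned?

Mid

Cast a ray rightward from (182893, 3977450). For each polygon, the edges (by vertex number in listed order) whose endpoints lie on opposite sides of northing = 3977450, where each meets that height, and whether that is right or left of the point:
East: 3–4 at easting≈175799.4 (left), 4–1 at easting≈177042.4 (left) → 0 crossings.
Central: 4–5 at easting≈170940.8 (left), 5–6 at easting≈171468.5 (left) → 0 crossings.
Mid: 3–4 at easting≈180868.5 (left), 5–1 at easting≈192443.0 (right) → 1 crossing.
North: 4–5 at easting≈185389.3 (right), 7–1 at easting≈196399.6 (right) → 2 crossings.
South: no edge straddles that height → 0 crossings.
Only Mid has an odd count, so the point is inside Mid.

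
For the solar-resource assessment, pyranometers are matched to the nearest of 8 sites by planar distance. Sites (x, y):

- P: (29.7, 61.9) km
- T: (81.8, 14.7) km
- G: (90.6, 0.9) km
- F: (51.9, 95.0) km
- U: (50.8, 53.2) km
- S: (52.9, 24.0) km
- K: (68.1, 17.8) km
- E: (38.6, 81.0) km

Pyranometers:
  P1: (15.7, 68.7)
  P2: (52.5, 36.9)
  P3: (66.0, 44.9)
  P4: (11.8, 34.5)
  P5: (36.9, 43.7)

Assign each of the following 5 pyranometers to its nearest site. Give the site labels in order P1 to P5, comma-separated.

P1 → P (d²=242.24)
P2 → S (d²=166.57)
P3 → U (d²=299.93)
P4 → P (d²=1071.17)
P5 → U (d²=283.46)

P, S, U, P, U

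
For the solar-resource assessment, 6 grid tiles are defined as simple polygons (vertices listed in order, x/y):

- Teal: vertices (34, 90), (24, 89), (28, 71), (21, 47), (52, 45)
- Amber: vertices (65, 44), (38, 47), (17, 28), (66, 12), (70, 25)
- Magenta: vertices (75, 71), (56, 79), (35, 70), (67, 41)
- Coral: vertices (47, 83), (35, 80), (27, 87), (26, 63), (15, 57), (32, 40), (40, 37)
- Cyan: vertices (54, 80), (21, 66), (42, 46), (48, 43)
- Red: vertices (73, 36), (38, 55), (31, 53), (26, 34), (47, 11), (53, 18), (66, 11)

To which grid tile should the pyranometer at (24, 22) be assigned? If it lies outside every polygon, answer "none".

none

Cast a ray rightward from (24, 22). For each polygon, the edges (by vertex number in listed order) whose endpoints lie on opposite sides of y = 22, where each meets that height, and whether that is right or left of the point:
Teal: no edge straddles that height → 0 crossings.
Amber: 3–4 at x≈35.4 (right), 4–5 at x≈69.1 (right) → 2 crossings.
Magenta: no edge straddles that height → 0 crossings.
Coral: no edge straddles that height → 0 crossings.
Cyan: no edge straddles that height → 0 crossings.
Red: 4–5 at x≈37.0 (right), 7–1 at x≈69.1 (right) → 2 crossings.
All counts are even, so the point lies outside every listed polygon.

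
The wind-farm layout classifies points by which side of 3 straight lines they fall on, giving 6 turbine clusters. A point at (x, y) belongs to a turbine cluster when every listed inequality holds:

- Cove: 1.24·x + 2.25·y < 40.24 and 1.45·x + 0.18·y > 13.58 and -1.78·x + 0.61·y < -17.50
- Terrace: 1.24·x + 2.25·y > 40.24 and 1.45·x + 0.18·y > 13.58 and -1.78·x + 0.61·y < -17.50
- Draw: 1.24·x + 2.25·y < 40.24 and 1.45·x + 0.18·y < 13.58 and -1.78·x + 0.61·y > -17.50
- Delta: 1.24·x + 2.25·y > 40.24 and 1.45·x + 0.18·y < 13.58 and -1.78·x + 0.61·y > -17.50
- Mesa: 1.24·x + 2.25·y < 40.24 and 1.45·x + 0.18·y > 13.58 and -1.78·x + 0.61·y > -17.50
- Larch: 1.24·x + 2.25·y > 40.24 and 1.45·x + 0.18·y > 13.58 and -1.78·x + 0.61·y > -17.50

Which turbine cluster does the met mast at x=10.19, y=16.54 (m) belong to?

1.24·10.19 + 2.25·16.54 = 49.851, which is > 40.24
1.45·10.19 + 0.18·16.54 = 17.753, which is > 13.58
-1.78·10.19 + 0.61·16.54 = -8.049, which is > -17.50
This sign pattern matches Larch.

Larch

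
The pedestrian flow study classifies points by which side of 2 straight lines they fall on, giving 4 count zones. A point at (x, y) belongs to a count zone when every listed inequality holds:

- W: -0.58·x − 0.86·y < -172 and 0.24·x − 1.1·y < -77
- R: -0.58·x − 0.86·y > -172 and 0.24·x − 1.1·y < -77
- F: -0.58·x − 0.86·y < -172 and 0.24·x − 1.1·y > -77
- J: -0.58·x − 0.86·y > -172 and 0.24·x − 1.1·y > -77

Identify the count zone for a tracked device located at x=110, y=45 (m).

J

-0.58·110 − 0.86·45 = -102.500, which is > -172
0.24·110 − 1.1·45 = -23.100, which is > -77
This sign pattern matches J.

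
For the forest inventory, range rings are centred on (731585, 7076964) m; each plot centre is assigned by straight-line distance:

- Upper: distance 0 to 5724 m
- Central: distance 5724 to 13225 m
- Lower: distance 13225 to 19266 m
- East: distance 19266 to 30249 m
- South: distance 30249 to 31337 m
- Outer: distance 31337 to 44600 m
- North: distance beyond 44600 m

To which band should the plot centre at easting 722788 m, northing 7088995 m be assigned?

Lower

Distance = √((722788−731585)² + (7088995−7076964)²) = √(77387209.000 + 144744961.000) = 14904.099 m.
13225 ≤ 14904.099 < 19266 → Lower.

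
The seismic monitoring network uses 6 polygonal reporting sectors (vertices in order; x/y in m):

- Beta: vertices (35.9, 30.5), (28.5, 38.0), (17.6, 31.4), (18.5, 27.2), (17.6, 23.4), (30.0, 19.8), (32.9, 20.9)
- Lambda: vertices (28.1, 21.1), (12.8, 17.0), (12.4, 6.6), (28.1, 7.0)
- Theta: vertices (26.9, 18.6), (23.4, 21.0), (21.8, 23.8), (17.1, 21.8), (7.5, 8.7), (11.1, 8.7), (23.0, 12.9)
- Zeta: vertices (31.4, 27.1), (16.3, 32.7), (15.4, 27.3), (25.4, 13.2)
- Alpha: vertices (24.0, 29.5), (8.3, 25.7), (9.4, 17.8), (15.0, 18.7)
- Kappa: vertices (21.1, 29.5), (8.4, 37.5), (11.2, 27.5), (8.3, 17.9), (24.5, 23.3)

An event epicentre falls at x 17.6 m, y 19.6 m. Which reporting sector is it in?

Cast a ray rightward from (17.6, 19.6). For each polygon, the edges (by vertex number in listed order) whose endpoints lie on opposite sides of y = 19.6, where each meets that height, and whether that is right or left of the point:
Beta: no edge straddles that height → 0 crossings.
Lambda: 1–2 at x≈22.50 (right), 4–1 at x≈28.10 (right) → 2 crossings.
Theta: 1–2 at x≈25.44 (right), 4–5 at x≈15.49 (left) → 1 crossing.
Zeta: 3–4 at x≈20.86 (right), 4–1 at x≈28.16 (right) → 2 crossings.
Alpha: 2–3 at x≈9.15 (left), 4–1 at x≈15.75 (left) → 0 crossings.
Kappa: 3–4 at x≈8.81 (left), 4–5 at x≈13.40 (left) → 0 crossings.
Only Theta has an odd count, so the point is inside Theta.

Theta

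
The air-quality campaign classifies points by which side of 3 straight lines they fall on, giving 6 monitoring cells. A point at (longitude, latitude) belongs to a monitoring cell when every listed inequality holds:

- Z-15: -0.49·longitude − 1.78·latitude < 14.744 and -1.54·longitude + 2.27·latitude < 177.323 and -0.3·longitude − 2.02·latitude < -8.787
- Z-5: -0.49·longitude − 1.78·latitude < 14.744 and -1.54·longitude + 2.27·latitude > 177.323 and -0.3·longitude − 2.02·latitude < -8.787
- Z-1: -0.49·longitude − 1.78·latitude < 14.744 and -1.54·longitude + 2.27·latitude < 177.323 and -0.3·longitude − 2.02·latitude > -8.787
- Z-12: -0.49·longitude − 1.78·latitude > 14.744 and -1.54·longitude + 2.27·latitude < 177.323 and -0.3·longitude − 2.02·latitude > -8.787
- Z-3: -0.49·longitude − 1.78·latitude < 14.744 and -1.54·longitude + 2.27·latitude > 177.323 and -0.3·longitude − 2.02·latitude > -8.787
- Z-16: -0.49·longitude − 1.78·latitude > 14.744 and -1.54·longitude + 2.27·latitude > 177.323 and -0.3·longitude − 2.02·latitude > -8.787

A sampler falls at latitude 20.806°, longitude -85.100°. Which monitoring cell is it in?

Z-5

-0.49·-85.100 − 1.78·20.806 = 4.664, which is < 14.744
-1.54·-85.100 + 2.27·20.806 = 178.284, which is > 177.323
-0.3·-85.100 − 2.02·20.806 = -16.498, which is < -8.787
This sign pattern matches Z-5.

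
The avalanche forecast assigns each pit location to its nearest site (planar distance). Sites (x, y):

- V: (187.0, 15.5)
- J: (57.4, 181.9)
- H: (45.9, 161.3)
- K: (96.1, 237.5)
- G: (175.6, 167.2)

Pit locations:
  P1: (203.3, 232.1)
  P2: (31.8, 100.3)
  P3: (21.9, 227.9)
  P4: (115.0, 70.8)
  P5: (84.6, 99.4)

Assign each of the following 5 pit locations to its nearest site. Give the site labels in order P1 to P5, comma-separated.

G, H, J, V, H

P1 → G (d²=4979.30)
P2 → H (d²=3919.81)
P3 → J (d²=3376.25)
P4 → V (d²=8242.09)
P5 → H (d²=5329.30)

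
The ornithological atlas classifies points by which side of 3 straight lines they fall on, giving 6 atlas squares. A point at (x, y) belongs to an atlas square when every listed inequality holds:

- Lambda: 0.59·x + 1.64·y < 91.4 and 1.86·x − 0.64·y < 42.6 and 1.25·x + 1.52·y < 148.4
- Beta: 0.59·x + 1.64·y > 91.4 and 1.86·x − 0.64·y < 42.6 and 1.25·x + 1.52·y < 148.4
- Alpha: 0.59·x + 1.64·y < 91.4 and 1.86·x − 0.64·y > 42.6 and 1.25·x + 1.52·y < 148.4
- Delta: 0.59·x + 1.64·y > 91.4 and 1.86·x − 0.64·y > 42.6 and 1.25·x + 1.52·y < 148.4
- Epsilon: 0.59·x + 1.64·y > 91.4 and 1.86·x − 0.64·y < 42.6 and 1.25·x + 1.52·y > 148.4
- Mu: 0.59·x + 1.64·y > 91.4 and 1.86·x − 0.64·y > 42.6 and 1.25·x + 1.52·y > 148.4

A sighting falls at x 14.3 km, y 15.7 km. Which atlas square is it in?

Lambda

0.59·14.3 + 1.64·15.7 = 34.185, which is < 91.4
1.86·14.3 − 0.64·15.7 = 16.550, which is < 42.6
1.25·14.3 + 1.52·15.7 = 41.739, which is < 148.4
This sign pattern matches Lambda.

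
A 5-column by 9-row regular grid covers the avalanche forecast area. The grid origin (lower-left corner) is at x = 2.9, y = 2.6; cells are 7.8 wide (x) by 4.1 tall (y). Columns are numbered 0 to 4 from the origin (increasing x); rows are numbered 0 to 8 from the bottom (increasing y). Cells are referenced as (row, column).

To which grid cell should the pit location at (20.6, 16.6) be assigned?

(3, 2)

Column index: ⌊(20.6 − 2.9) / 7.8⌋ = ⌊2.269⌋ = 2
Row offset from origin: ⌊(16.6 − 2.6) / 4.1⌋ = ⌊3.415⌋ = 3 → row 3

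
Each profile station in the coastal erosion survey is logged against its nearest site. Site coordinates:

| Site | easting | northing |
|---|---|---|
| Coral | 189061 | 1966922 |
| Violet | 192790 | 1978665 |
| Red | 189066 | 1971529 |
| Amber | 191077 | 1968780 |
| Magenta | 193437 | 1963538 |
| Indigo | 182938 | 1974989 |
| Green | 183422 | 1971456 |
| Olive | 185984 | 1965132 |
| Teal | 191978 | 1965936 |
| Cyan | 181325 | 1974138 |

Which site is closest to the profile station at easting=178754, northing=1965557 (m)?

Squared distances to each site:
Coral: 108097474.000; Violet: 368828960.000; Red: 142002128.000; Amber: 162244058.000; Magenta: 219666850.000; Indigo: 106468480.000; Green: 56588425.000; Olive: 52453525.000; Teal: 175017817.000; Cyan: 80243602.000.
Minimum at Olive.

Olive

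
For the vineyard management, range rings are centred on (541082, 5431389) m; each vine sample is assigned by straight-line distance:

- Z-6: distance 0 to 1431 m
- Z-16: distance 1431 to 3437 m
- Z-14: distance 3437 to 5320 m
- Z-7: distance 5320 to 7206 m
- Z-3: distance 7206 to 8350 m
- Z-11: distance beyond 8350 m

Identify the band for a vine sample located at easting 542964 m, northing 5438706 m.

Z-3

Distance = √((542964−541082)² + (5438706−5431389)²) = √(3541924.000 + 53538489.000) = 7555.158 m.
7206 ≤ 7555.158 < 8350 → Z-3.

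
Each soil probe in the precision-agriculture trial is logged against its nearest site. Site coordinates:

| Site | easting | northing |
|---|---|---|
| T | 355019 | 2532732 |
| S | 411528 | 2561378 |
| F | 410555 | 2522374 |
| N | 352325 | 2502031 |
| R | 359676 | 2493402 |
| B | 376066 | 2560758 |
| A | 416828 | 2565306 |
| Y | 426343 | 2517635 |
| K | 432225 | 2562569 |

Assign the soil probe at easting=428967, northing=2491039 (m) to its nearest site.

Squared distances to each site:
T: 7206612953.000; S: 5251693642.000; F: 1320883969.000; N: 5994820228.000; R: 4806826450.000; B: 7659254762.000; A: 5662942610.000; Y: 714232592.000; K: 5127155464.000.
Minimum at Y.

Y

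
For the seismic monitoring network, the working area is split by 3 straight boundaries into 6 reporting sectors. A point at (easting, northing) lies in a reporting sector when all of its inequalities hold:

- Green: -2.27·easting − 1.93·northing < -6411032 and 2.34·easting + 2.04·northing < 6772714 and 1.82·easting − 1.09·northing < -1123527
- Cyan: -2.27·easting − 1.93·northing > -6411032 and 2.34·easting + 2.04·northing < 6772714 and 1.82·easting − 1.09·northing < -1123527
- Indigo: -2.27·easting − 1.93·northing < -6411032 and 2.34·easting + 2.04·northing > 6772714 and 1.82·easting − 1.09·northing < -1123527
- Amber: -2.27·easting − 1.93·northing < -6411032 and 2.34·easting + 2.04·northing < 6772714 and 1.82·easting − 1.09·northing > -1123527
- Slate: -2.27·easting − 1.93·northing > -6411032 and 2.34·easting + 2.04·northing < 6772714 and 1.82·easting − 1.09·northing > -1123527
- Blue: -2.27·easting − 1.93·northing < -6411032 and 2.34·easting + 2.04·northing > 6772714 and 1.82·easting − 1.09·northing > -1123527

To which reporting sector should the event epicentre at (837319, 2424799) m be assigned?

Blue

-2.27·837319 − 1.93·2424799 = -6580576.200, which is < -6411032
2.34·837319 + 2.04·2424799 = 6905916.420, which is > 6772714
1.82·837319 − 1.09·2424799 = -1119110.330, which is > -1123527
This sign pattern matches Blue.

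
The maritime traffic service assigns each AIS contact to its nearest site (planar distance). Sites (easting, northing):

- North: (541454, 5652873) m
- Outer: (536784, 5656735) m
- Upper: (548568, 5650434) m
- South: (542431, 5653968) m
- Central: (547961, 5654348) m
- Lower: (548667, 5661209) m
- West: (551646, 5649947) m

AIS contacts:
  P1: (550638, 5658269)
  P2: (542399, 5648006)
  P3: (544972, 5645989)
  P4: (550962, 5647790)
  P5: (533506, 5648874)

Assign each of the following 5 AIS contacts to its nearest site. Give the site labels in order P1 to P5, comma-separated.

P1 → Lower (d²=12528441.00)
P2 → North (d²=24580714.00)
P3 → Upper (d²=32689241.00)
P4 → West (d²=5120505.00)
P5 → Outer (d²=72540605.00)

Lower, North, Upper, West, Outer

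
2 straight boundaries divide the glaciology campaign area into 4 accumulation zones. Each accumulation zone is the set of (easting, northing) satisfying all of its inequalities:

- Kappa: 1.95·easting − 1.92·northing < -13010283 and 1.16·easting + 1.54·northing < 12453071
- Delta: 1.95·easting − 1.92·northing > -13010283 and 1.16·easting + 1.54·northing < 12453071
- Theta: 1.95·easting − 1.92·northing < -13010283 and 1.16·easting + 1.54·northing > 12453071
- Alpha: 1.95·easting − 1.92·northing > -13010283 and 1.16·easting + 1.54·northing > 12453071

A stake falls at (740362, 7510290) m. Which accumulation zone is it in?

Delta

1.95·740362 − 1.92·7510290 = -12976050.900, which is > -13010283
1.16·740362 + 1.54·7510290 = 12424666.520, which is < 12453071
This sign pattern matches Delta.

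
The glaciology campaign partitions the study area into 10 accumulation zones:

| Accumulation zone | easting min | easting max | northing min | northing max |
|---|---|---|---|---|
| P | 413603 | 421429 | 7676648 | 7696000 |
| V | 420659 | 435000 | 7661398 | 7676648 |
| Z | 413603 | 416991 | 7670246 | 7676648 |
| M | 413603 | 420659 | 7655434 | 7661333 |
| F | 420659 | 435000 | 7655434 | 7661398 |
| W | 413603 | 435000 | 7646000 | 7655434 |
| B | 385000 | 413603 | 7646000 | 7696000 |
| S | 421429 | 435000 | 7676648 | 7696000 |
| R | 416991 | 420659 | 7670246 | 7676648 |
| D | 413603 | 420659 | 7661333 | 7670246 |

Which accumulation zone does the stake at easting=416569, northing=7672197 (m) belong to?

Z

The point has easting = 416569 and northing = 7672197.
Only Z satisfies 413603 ≤ easting ≤ 416991 and 7670246 ≤ northing ≤ 7676648.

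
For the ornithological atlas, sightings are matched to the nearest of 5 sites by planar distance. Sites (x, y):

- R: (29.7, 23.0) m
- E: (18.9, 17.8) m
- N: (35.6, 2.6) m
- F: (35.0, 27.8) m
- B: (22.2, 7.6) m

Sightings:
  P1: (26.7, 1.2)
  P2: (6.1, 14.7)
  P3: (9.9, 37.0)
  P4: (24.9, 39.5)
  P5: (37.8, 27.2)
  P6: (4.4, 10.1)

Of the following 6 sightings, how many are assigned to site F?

P1 → B
P2 → E
P3 → E
P4 → F
P5 → F
P6 → E
2 of the 6 go to F.

2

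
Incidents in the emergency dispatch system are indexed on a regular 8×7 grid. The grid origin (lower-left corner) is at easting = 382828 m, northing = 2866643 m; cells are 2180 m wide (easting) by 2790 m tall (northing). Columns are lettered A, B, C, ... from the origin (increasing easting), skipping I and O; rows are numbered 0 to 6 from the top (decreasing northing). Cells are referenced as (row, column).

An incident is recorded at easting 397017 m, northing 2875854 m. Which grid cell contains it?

Column index: ⌊(397017 − 382828) / 2180⌋ = ⌊6.509⌋ = 6 → column G
Row offset from origin: ⌊(2875854 − 2866643) / 2790⌋ = ⌊3.301⌋ = 3 → row 3 (counted from top)

(3, G)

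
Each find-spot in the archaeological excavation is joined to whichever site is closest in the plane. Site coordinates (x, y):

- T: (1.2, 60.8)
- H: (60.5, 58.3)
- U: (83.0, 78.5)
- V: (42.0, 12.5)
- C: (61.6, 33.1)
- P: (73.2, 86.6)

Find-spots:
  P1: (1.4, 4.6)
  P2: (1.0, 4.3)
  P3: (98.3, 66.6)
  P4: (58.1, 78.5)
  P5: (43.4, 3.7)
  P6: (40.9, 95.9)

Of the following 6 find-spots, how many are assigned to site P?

2

P1 → V
P2 → V
P3 → U
P4 → P
P5 → V
P6 → P
2 of the 6 go to P.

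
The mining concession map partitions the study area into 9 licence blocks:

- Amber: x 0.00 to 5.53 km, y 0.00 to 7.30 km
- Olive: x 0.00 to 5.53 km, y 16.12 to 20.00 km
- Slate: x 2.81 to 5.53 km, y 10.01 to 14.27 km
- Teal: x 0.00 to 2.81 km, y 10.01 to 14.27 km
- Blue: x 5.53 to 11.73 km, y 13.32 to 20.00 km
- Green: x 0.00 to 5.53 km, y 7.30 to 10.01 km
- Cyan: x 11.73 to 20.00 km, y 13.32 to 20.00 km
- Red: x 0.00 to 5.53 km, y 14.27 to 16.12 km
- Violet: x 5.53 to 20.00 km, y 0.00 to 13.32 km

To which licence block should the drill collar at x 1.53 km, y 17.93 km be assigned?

Olive

The point has x = 1.53 and y = 17.93.
Only Olive satisfies 0.00 ≤ x ≤ 5.53 and 16.12 ≤ y ≤ 20.00.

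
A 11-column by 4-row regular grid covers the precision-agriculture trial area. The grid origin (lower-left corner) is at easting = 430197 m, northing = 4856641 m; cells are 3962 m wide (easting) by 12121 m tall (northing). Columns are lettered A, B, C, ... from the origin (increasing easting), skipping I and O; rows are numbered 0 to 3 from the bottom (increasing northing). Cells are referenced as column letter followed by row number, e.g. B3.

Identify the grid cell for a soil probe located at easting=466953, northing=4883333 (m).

K2

Column index: ⌊(466953 − 430197) / 3962⌋ = ⌊9.277⌋ = 9 → column K
Row offset from origin: ⌊(4883333 − 4856641) / 12121⌋ = ⌊2.202⌋ = 2 → row 2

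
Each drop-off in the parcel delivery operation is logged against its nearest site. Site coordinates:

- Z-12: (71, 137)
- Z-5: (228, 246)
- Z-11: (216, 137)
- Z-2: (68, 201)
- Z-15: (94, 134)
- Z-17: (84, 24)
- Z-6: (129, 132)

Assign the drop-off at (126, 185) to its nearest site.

Z-6

Squared distances to each site:
Z-12: 5329.000; Z-5: 14125.000; Z-11: 10404.000; Z-2: 3620.000; Z-15: 3625.000; Z-17: 27685.000; Z-6: 2818.000.
Minimum at Z-6.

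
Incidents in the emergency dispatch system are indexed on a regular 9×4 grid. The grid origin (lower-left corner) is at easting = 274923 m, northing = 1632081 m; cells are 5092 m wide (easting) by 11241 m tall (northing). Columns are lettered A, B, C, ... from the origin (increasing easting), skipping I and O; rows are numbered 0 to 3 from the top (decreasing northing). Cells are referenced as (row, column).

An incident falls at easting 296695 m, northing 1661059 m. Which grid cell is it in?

Column index: ⌊(296695 − 274923) / 5092⌋ = ⌊4.276⌋ = 4 → column E
Row offset from origin: ⌊(1661059 − 1632081) / 11241⌋ = ⌊2.578⌋ = 2 → row 1 (counted from top)

(1, E)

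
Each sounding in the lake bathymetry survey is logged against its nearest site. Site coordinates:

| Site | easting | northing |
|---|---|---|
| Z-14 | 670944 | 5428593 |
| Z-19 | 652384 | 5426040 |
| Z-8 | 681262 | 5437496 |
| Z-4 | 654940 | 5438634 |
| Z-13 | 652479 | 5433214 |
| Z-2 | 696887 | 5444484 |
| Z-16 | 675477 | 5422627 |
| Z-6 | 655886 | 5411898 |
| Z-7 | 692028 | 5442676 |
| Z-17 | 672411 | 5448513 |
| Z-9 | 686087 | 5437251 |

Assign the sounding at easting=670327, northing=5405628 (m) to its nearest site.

Squared distances to each site:
Z-14: 527771914.000; Z-19: 738600993.000; Z-8: 1135143649.000; Z-4: 1326155805.000; Z-13: 1079538500.000; Z-2: 2215222336.000; Z-16: 315488501.000; Z-6: 247855381.000; Z-7: 1843487705.000; Z-17: 1843466281.000; Z-9: 1248391729.000.
Minimum at Z-6.

Z-6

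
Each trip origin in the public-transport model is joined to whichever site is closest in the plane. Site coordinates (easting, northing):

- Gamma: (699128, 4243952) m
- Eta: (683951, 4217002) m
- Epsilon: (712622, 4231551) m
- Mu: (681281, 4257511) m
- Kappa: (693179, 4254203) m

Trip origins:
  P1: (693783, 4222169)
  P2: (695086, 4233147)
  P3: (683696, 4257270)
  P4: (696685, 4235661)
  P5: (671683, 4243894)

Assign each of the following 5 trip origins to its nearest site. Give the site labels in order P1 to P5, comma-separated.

P1 → Eta (d²=123366113.00)
P2 → Gamma (d²=133085789.00)
P3 → Mu (d²=5890306.00)
P4 → Gamma (d²=74708930.00)
P5 → Mu (d²=277544293.00)

Eta, Gamma, Mu, Gamma, Mu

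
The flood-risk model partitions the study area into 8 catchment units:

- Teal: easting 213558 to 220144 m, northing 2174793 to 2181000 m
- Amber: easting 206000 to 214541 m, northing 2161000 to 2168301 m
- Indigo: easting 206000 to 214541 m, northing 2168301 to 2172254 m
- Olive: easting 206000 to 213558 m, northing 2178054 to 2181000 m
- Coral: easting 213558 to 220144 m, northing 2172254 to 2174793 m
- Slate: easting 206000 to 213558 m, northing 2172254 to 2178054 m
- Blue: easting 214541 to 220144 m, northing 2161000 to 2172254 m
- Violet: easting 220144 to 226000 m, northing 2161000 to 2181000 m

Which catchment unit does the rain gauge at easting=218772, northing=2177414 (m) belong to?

Teal

The point has easting = 218772 and northing = 2177414.
Only Teal satisfies 213558 ≤ easting ≤ 220144 and 2174793 ≤ northing ≤ 2181000.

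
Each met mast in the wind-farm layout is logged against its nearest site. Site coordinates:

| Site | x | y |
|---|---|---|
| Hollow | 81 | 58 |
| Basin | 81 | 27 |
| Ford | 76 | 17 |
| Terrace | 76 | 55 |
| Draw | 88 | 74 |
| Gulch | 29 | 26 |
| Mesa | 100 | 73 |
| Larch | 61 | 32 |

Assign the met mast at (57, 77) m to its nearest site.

Squared distances to each site:
Hollow: 937.000; Basin: 3076.000; Ford: 3961.000; Terrace: 845.000; Draw: 970.000; Gulch: 3385.000; Mesa: 1865.000; Larch: 2041.000.
Minimum at Terrace.

Terrace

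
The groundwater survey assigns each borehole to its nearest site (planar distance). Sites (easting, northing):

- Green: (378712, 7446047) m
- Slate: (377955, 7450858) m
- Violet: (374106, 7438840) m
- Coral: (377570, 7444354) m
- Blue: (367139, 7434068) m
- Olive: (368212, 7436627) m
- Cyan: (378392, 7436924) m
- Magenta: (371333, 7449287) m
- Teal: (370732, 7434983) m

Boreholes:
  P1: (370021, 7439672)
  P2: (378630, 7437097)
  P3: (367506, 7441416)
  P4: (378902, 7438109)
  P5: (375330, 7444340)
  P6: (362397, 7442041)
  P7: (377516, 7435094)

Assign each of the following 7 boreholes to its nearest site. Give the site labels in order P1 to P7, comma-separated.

P1 → Olive (d²=12544506.00)
P2 → Cyan (d²=86573.00)
P3 → Olive (d²=23432957.00)
P4 → Cyan (d²=1664325.00)
P5 → Coral (d²=5017796.00)
P6 → Olive (d²=63125621.00)
P7 → Cyan (d²=4116276.00)

Olive, Cyan, Olive, Cyan, Coral, Olive, Cyan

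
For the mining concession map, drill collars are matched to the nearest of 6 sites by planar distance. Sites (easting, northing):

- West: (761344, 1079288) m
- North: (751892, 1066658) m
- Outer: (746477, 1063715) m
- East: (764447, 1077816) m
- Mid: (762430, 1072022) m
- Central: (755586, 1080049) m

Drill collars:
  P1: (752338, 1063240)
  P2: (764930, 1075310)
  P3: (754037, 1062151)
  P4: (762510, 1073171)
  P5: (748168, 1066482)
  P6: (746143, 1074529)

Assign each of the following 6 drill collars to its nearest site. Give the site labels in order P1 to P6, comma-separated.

North, East, North, Mid, Outer, North

P1 → North (d²=11881640.00)
P2 → East (d²=6513325.00)
P3 → North (d²=24914074.00)
P4 → Mid (d²=1326601.00)
P5 → Outer (d²=10515770.00)
P6 → North (d²=95003642.00)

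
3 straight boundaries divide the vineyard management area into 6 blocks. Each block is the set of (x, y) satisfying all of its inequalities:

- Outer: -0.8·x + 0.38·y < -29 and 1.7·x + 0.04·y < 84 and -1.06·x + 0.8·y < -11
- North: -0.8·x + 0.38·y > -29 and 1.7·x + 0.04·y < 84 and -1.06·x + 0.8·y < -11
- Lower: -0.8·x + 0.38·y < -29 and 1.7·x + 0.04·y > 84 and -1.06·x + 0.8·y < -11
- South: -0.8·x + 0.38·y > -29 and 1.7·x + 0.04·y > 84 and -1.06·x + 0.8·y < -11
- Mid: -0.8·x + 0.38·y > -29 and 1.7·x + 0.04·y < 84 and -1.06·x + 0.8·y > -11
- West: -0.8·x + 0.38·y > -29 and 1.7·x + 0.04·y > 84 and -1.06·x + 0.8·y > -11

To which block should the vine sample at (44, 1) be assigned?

Outer

-0.8·44 + 0.38·1 = -34.820, which is < -29
1.7·44 + 0.04·1 = 74.840, which is < 84
-1.06·44 + 0.8·1 = -45.840, which is < -11
This sign pattern matches Outer.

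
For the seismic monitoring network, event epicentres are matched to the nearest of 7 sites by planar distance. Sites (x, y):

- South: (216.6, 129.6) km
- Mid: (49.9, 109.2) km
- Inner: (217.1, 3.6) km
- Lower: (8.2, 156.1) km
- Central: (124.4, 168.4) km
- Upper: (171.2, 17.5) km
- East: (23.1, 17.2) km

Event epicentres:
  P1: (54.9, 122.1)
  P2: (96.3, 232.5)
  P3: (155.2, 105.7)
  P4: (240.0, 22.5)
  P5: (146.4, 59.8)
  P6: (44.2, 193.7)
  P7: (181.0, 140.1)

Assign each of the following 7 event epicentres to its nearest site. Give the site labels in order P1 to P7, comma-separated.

P1 → Mid (d²=191.41)
P2 → Central (d²=4898.42)
P3 → South (d²=4341.17)
P4 → Inner (d²=881.62)
P5 → Upper (d²=2404.33)
P6 → Lower (d²=2709.76)
P7 → South (d²=1377.61)

Mid, Central, South, Inner, Upper, Lower, South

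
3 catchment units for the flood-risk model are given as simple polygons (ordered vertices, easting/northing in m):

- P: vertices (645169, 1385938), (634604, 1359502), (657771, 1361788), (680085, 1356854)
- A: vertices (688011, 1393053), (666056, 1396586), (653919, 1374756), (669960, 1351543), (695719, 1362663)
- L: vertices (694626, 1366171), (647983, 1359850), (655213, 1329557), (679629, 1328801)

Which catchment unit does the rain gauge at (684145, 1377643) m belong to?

A

Cast a ray rightward from (684145, 1377643). For each polygon, the edges (by vertex number in listed order) whose endpoints lie on opposite sides of northing = 1377643, where each meets that height, and whether that is right or left of the point:
P: 1–2 at easting≈641853.9 (left), 4–1 at easting≈655127.3 (left) → 0 crossings.
A: 2–3 at easting≈655524.1 (left), 5–1 at easting≈691919.5 (right) → 1 crossing.
L: no edge straddles that height → 0 crossings.
Only A has an odd count, so the point is inside A.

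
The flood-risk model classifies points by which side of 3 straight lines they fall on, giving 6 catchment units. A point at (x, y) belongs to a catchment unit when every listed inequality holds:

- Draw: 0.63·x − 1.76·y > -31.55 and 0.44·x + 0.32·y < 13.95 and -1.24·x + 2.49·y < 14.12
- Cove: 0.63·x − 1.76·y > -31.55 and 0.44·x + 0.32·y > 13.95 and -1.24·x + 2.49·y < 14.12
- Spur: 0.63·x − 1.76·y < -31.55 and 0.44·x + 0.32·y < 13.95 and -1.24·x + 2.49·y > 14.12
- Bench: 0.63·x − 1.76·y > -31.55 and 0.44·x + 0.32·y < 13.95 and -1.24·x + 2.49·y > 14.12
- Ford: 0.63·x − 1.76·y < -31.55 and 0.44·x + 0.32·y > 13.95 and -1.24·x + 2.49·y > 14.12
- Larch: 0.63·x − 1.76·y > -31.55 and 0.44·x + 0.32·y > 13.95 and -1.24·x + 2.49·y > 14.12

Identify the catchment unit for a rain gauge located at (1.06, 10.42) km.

Bench

0.63·1.06 − 1.76·10.42 = -17.671, which is > -31.55
0.44·1.06 + 0.32·10.42 = 3.801, which is < 13.95
-1.24·1.06 + 2.49·10.42 = 24.631, which is > 14.12
This sign pattern matches Bench.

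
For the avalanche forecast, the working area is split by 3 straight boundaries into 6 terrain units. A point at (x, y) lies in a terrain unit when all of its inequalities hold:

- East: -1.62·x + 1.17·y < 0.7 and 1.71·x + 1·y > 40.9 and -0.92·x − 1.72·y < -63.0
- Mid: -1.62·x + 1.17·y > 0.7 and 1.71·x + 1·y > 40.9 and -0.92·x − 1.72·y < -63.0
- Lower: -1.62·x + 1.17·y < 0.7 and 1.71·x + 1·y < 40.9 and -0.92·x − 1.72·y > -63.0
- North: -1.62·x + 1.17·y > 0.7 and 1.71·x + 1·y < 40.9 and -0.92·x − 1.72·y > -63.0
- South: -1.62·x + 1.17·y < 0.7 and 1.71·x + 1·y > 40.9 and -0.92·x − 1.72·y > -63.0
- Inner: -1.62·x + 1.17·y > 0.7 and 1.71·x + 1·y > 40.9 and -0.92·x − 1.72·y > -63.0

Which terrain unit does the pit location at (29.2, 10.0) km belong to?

South

-1.62·29.2 + 1.17·10.0 = -35.604, which is < 0.7
1.71·29.2 + 1·10.0 = 59.932, which is > 40.9
-0.92·29.2 − 1.72·10.0 = -44.064, which is > -63.0
This sign pattern matches South.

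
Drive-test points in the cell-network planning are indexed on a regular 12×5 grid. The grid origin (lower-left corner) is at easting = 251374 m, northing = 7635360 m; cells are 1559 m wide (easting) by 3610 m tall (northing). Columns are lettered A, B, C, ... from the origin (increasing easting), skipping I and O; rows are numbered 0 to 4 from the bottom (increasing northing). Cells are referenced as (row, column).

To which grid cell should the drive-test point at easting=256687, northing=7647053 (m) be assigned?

(3, D)

Column index: ⌊(256687 − 251374) / 1559⌋ = ⌊3.408⌋ = 3 → column D
Row offset from origin: ⌊(7647053 − 7635360) / 3610⌋ = ⌊3.239⌋ = 3 → row 3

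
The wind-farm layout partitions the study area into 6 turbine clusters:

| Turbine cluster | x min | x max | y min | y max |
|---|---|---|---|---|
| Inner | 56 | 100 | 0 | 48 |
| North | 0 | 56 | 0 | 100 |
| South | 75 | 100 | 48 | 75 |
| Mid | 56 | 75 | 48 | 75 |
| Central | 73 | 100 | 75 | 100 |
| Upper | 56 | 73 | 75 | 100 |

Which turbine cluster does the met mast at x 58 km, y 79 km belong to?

The point has x = 58 and y = 79.
Only Upper satisfies 56 ≤ x ≤ 73 and 75 ≤ y ≤ 100.

Upper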